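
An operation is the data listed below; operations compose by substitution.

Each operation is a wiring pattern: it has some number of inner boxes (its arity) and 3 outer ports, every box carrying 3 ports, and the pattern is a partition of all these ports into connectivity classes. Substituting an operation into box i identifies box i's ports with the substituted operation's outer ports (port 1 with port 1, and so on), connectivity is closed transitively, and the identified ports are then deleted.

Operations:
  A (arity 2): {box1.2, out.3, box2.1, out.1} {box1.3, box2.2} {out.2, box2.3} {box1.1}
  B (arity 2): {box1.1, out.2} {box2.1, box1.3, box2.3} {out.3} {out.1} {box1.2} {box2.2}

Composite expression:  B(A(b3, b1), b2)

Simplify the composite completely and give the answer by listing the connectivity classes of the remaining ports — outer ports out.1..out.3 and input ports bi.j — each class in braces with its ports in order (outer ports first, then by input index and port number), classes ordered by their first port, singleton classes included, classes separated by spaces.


{out.1} {out.2, b1.1, b2.1, b2.3, b3.2} {out.3} {b1.2, b3.3} {b1.3} {b2.2} {b3.1}

After gluing at B, chains via deleted ports link the b-ports.
composing A on (b3, b1), with out.j its own outer ports: {out.1, out.3, b1.1, b3.2} {out.2, b1.3} {b1.2, b3.3} {b3.1}
composing B on (b3, b1, b2), with out.j its own outer ports: {out.1} {out.2, b1.1, b2.1, b2.3, b3.2} {out.3} {b1.2, b3.3} {b1.3} {b2.2} {b3.1}


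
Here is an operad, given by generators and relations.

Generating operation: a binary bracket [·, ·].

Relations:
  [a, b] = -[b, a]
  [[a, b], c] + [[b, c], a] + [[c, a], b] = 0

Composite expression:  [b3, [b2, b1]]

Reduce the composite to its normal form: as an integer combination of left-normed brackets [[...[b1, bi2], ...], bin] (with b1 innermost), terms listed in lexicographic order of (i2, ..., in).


Antisymmetry and Jacobi reduce to b1-anchored left-normed brackets.
Composite bracket: [b3, [b2, b1]]
The bracket unfolds into 4 signed words via [a, b] = ab - ba (2^2 = 4).
Keep just the words that open with b1:
  word b1b2b3 has sign +1, contributing +[[b1, b2], b3]

[[b1, b2], b3]


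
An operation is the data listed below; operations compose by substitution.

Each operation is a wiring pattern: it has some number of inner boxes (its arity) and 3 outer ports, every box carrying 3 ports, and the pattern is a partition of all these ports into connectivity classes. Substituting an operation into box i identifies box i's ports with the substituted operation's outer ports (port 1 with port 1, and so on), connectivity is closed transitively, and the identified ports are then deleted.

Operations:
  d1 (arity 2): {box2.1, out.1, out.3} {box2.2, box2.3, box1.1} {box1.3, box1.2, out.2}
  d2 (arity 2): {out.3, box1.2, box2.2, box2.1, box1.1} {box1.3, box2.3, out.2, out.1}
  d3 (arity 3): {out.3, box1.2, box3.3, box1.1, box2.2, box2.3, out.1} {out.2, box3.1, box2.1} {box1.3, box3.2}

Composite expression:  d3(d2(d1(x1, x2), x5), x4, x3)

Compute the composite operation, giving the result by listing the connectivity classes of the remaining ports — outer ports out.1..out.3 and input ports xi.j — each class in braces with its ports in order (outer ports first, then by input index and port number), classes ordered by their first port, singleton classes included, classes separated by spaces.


Two ports join when wires chain via d3-identified ports.
composing d1 on (x1, x2), with out.j its own outer ports: {out.1, out.3, x2.1} {out.2, x1.2, x1.3} {x1.1, x2.2, x2.3}
composing d2 on (x1, x2, x5), with out.j its own outer ports: {out.1, out.2, out.3, x1.2, x1.3, x2.1, x5.1, x5.2, x5.3} {x1.1, x2.2, x2.3}
composing d3 on (x1, x2, x5, x4, x3), with out.j its own outer ports: {out.1, out.3, x1.2, x1.3, x2.1, x3.2, x3.3, x4.2, x4.3, x5.1, x5.2, x5.3} {out.2, x3.1, x4.1} {x1.1, x2.2, x2.3}

{out.1, out.3, x1.2, x1.3, x2.1, x3.2, x3.3, x4.2, x4.3, x5.1, x5.2, x5.3} {out.2, x3.1, x4.1} {x1.1, x2.2, x2.3}


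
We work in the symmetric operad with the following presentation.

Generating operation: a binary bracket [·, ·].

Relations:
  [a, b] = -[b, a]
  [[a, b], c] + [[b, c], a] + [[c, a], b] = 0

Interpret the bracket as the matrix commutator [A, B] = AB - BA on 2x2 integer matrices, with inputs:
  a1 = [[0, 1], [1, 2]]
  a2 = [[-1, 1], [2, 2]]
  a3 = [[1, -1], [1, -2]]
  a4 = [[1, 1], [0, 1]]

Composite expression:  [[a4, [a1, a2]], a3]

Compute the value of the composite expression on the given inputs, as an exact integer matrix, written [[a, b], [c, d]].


[[-2, 4], [-2, 2]]

[a1, a2] = [[1, 1], [1, -1]]
[a4, [a1, a2]] = [[1, -2], [0, -1]]
[[a4, [a1, a2]], a3] = [[-2, 4], [-2, 2]]


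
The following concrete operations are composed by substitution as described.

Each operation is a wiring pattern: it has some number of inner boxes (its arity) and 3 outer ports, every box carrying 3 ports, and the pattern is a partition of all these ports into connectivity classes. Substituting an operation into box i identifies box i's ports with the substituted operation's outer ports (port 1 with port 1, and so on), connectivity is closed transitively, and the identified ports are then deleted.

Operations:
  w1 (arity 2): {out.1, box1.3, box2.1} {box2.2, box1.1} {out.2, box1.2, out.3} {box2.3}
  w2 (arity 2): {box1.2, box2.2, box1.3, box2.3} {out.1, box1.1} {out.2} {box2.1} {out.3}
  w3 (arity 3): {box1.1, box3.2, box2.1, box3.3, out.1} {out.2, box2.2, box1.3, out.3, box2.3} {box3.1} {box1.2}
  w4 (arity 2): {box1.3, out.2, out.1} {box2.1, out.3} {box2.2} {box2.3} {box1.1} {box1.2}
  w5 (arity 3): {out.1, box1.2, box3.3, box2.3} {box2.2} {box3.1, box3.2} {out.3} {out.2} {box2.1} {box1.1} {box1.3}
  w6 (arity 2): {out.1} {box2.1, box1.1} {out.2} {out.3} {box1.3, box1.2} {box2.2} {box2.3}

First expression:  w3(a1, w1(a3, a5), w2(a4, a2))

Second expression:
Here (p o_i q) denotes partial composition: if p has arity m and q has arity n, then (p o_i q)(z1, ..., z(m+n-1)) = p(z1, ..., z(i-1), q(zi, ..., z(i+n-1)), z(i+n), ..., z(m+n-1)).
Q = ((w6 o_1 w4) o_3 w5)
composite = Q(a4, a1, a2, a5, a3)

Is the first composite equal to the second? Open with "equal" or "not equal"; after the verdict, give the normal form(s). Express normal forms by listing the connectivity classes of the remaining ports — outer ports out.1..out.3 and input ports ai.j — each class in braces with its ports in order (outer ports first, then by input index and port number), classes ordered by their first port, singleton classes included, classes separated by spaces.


In normal form, the first expression is {out.1, a1.1, a3.3, a5.1} {out.2, out.3, a1.3, a3.2} {a1.2} {a2.1} {a2.2, a2.3, a4.2, a4.3} {a3.1, a5.2} {a4.1} {a5.3}
In normal form, the second expression is {out.1} {out.2} {out.3} {a1.1, a2.2, a3.3, a4.3, a5.3} {a1.2} {a1.3} {a2.1} {a2.3} {a3.1, a3.2} {a4.1} {a4.2} {a5.1} {a5.2}
No match — not equal.

not equal — first {out.1, a1.1, a3.3, a5.1} {out.2, out.3, a1.3, a3.2} {a1.2} {a2.1} {a2.2, a2.3, a4.2, a4.3} {a3.1, a5.2} {a4.1} {a5.3}, second {out.1} {out.2} {out.3} {a1.1, a2.2, a3.3, a4.3, a5.3} {a1.2} {a1.3} {a2.1} {a2.3} {a3.1, a3.2} {a4.1} {a4.2} {a5.1} {a5.2}


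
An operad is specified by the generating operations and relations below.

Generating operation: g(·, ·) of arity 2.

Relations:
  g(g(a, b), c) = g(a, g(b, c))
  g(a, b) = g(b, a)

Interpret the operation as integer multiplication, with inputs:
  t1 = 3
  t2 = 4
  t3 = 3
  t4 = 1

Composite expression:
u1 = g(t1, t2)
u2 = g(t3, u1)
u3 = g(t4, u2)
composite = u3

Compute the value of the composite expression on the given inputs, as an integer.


g(t1, t2) = 12
g(t3, g(t1, t2)) = 36
g(t4, g(t3, g(t1, t2))) = 36

36


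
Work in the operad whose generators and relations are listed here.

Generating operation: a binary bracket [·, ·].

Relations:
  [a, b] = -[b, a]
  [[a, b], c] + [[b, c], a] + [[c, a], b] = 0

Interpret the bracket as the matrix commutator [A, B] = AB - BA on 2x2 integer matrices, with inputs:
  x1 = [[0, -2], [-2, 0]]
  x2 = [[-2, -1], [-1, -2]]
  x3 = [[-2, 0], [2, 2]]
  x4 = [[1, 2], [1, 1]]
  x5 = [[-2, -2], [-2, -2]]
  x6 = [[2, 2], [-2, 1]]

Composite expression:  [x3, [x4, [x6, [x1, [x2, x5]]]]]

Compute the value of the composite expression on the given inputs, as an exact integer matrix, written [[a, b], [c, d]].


[[0, 0], [0, 0]]

[x2, x5] = [[0, 0], [0, 0]]
[x1, [x2, x5]] = [[0, 0], [0, 0]]
[x6, [x1, [x2, x5]]] = [[0, 0], [0, 0]]
[x4, [x6, [x1, [x2, x5]]]] = [[0, 0], [0, 0]]
[x3, [x4, [x6, [x1, [x2, x5]]]]] = [[0, 0], [0, 0]]


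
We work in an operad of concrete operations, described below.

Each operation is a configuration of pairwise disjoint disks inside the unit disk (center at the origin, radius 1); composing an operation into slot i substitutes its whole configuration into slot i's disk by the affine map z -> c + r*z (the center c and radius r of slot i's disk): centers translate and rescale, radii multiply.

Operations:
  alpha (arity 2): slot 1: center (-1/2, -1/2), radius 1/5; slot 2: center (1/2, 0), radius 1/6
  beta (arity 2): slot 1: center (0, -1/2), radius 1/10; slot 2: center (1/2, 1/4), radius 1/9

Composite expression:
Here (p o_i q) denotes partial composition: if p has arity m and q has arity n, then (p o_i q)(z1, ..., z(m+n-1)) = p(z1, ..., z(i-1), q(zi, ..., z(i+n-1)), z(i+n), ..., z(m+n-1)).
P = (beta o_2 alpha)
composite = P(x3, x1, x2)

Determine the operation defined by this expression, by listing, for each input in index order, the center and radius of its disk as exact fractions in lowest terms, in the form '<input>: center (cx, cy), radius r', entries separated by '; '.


Follow each x-input down from beta: c' goes to c + r*c', radius to r*r'.
for x3, the 1-step affine chain lands on center (0, -1/2), radius 1/10
for x1, the 2-step affine chain lands on center (4/9, 7/36), radius 1/45
for x2, the 2-step affine chain lands on center (5/9, 1/4), radius 1/54

x1: center (4/9, 7/36), radius 1/45; x2: center (5/9, 1/4), radius 1/54; x3: center (0, -1/2), radius 1/10


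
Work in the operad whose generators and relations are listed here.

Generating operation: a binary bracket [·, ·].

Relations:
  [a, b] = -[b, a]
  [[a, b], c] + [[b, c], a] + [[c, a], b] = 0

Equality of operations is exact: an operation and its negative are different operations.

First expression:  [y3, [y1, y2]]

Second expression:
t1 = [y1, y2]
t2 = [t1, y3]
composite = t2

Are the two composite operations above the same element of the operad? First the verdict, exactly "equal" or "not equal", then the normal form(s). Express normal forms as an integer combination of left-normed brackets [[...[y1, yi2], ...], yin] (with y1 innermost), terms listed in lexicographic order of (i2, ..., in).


not equal: they reduce to -[[y1, y2], y3] and [[y1, y2], y3]

The first expression, normalized: -[[y1, y2], y3]
The second expression, normalized: [[y1, y2], y3]
The forms do not match — not equal.


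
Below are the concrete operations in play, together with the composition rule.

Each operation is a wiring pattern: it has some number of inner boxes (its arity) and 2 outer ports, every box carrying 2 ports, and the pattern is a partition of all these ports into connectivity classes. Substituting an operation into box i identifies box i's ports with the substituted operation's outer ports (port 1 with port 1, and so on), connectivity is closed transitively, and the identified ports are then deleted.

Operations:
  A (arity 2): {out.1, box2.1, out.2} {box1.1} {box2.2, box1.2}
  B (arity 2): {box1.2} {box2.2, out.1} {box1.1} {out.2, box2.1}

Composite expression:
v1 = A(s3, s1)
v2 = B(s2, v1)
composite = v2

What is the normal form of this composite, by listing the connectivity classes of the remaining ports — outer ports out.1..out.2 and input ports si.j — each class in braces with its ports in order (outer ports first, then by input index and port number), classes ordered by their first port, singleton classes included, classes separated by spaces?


{out.1, out.2, s1.1} {s1.2, s3.2} {s2.1} {s2.2} {s3.1}

Connectivity passes through glued B-boundaries; trace each wire chain.
A over (s3, s1) gives {out.1, out.2, s1.1} {s1.2, s3.2} {s3.1}, out.j being that stage's outer ports
B over (s2, s3, s1) gives {out.1, out.2, s1.1} {s1.2, s3.2} {s2.1} {s2.2} {s3.1}, out.j being that stage's outer ports


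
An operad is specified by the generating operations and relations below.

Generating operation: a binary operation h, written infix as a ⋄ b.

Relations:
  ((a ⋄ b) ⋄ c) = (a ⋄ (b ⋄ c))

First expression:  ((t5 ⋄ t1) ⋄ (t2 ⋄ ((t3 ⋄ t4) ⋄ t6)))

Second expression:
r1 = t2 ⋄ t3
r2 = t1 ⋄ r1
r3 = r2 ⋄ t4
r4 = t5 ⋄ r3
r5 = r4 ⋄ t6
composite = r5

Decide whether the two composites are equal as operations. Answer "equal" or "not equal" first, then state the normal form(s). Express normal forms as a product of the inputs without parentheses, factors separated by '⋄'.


equal; the common form is t5 ⋄ t1 ⋄ t2 ⋄ t3 ⋄ t4 ⋄ t6


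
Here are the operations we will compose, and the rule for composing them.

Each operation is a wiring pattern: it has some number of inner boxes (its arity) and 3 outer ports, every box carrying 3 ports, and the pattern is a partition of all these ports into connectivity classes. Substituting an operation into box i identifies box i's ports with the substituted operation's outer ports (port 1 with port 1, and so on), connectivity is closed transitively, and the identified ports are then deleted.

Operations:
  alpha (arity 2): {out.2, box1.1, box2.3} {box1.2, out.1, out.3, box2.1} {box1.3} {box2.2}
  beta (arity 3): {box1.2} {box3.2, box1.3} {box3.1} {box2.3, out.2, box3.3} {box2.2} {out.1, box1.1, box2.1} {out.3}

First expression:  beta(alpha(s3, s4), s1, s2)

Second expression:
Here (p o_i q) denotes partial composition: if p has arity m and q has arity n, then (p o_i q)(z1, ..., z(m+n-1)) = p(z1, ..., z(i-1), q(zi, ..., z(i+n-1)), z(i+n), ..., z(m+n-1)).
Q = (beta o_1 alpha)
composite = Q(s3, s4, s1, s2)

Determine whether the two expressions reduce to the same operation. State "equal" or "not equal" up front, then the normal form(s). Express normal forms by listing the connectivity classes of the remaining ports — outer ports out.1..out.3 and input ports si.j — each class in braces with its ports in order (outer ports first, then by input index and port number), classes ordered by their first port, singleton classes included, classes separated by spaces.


In normal form, the first expression is {out.1, s1.1, s2.2, s3.2, s4.1} {out.2, s1.3, s2.3} {out.3} {s1.2} {s2.1} {s3.1, s4.3} {s3.3} {s4.2}
In normal form, the second expression is {out.1, s1.1, s2.2, s3.2, s4.1} {out.2, s1.3, s2.3} {out.3} {s1.2} {s2.1} {s3.1, s4.3} {s3.3} {s4.2}
Identical normal forms: equal.

equal — both sides give {out.1, s1.1, s2.2, s3.2, s4.1} {out.2, s1.3, s2.3} {out.3} {s1.2} {s2.1} {s3.1, s4.3} {s3.3} {s4.2}


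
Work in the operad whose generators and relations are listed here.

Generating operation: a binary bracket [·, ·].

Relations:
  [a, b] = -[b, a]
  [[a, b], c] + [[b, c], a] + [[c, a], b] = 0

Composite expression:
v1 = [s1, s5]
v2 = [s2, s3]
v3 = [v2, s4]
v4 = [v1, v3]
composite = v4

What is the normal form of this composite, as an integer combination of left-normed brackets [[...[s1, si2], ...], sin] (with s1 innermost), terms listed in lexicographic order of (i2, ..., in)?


[[[[s1, s5], s2], s3], s4] - [[[[s1, s5], s3], s2], s4] - [[[[s1, s5], s4], s2], s3] + [[[[s1, s5], s4], s3], s2]


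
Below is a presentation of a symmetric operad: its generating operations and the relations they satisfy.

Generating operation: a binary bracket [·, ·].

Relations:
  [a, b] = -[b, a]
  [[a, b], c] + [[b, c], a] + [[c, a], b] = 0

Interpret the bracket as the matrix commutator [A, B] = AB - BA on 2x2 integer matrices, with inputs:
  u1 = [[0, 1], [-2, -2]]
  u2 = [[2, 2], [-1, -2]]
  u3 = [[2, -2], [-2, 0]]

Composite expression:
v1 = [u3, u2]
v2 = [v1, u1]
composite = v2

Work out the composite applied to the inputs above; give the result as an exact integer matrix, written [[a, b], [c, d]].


[u3, u2] = [[6, 12], [-6, -6]]
[[u3, u2], u1] = [[-18, -12], [12, 18]]

[[-18, -12], [12, 18]]


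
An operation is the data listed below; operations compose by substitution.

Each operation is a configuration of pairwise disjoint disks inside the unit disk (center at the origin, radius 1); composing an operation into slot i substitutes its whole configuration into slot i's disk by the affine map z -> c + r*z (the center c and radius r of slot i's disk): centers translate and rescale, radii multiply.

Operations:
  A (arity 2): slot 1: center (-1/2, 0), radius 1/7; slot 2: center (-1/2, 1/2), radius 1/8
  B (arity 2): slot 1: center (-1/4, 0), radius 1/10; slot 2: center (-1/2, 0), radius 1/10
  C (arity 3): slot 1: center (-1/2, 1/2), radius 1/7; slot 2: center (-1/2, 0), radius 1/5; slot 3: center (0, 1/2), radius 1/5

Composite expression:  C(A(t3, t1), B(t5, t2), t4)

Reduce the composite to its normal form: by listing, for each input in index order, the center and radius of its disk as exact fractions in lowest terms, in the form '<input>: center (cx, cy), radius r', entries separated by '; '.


Only the slot chain above each t matters under C; compose those maps.
input t3: composing its 2 substitution steps yields center (-4/7, 1/2), radius 1/49
input t1: composing its 2 substitution steps yields center (-4/7, 4/7), radius 1/56
input t5: composing its 2 substitution steps yields center (-11/20, 0), radius 1/50
input t2: composing its 2 substitution steps yields center (-3/5, 0), radius 1/50
input t4: composing its 1 substitution step yields center (0, 1/2), radius 1/5

t1: center (-4/7, 4/7), radius 1/56; t2: center (-3/5, 0), radius 1/50; t3: center (-4/7, 1/2), radius 1/49; t4: center (0, 1/2), radius 1/5; t5: center (-11/20, 0), radius 1/50


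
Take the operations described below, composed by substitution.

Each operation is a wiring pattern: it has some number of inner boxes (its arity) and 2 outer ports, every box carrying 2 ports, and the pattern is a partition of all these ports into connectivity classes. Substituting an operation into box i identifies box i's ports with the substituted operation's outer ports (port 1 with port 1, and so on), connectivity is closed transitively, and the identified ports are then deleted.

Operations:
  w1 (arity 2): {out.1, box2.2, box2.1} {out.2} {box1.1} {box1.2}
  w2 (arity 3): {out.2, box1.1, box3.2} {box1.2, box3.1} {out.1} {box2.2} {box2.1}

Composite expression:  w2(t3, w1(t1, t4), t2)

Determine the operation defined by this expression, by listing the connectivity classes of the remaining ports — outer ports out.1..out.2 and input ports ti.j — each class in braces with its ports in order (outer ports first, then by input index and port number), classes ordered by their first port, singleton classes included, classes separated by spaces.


{out.1} {out.2, t2.2, t3.1} {t1.1} {t1.2} {t2.1, t3.2} {t4.1, t4.2}

Connectivity passes through glued w2-boundaries; trace each wire chain.
through w1, on inputs (t1, t4): {out.1, t4.1, t4.2} {out.2} {t1.1} {t1.2} (out.j = stage outer ports)
through w2, on inputs (t3, t1, t4, t2): {out.1} {out.2, t2.2, t3.1} {t1.1} {t1.2} {t2.1, t3.2} {t4.1, t4.2} (out.j = stage outer ports)


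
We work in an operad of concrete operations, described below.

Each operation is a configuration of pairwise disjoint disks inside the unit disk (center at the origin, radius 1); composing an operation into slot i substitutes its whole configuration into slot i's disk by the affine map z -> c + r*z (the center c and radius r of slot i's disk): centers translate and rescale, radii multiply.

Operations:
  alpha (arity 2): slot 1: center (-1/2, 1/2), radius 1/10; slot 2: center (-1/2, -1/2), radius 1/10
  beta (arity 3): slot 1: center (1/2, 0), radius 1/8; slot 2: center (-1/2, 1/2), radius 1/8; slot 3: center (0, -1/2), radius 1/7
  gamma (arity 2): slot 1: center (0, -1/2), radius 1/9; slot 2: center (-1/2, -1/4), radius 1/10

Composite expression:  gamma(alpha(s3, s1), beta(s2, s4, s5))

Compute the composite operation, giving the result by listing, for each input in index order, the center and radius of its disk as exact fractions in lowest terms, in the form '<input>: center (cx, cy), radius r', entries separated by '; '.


s1: center (-1/18, -5/9), radius 1/90; s2: center (-9/20, -1/4), radius 1/80; s3: center (-1/18, -4/9), radius 1/90; s4: center (-11/20, -1/5), radius 1/80; s5: center (-1/2, -3/10), radius 1/70

Nesting under gamma composes maps z -> c + r*z down each s-path.
tracing s3 down its 2-map path: center (-1/18, -4/9), radius 1/90
tracing s1 down its 2-map path: center (-1/18, -5/9), radius 1/90
tracing s2 down its 2-map path: center (-9/20, -1/4), radius 1/80
tracing s4 down its 2-map path: center (-11/20, -1/5), radius 1/80
tracing s5 down its 2-map path: center (-1/2, -3/10), radius 1/70


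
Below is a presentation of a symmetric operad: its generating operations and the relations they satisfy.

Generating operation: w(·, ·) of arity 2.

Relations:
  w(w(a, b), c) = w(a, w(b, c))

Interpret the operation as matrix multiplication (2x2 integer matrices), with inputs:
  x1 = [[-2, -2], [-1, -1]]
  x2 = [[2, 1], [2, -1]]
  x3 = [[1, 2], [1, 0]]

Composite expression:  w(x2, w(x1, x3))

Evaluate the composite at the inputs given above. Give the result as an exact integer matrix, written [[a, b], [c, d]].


[[-10, -10], [-6, -6]]

w(x1, x3) = [[-4, -4], [-2, -2]]
w(x2, w(x1, x3)) = [[-10, -10], [-6, -6]]


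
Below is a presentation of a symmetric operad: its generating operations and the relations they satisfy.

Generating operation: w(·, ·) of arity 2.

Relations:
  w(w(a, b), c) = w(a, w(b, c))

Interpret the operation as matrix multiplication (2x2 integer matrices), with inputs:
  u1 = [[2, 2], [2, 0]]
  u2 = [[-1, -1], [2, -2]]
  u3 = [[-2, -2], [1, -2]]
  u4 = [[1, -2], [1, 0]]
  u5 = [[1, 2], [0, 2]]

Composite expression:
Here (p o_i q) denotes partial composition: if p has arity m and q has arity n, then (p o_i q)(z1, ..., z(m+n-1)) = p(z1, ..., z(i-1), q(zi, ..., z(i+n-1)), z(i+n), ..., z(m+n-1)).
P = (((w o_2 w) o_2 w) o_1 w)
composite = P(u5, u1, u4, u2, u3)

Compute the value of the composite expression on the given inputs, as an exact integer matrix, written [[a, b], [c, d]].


w(u5, u1) = [[6, 2], [4, 0]]
w(u4, u2) = [[-5, 3], [-1, -1]]
w(w(u4, u2), u3) = [[13, 4], [1, 4]]
w(w(u5, u1), w(w(u4, u2), u3)) = [[80, 32], [52, 16]]

[[80, 32], [52, 16]]


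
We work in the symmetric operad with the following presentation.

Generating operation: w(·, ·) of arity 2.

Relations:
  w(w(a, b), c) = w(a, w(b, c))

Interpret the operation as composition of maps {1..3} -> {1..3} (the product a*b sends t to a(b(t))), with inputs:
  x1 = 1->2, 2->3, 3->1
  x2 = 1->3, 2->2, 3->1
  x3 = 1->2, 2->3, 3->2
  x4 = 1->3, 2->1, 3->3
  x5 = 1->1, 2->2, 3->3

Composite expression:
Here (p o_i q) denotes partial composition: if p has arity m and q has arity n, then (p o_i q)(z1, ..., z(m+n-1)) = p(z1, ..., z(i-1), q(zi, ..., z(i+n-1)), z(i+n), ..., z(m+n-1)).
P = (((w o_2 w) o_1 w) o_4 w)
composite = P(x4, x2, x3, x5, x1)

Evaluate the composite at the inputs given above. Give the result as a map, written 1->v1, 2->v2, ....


1->3, 2->1, 3->1

w(x4, x2) = 1->3, 2->1, 3->3
w(x5, x1) = 1->2, 2->3, 3->1
w(x3, w(x5, x1)) = 1->3, 2->2, 3->2
w(w(x4, x2), w(x3, w(x5, x1))) = 1->3, 2->1, 3->1


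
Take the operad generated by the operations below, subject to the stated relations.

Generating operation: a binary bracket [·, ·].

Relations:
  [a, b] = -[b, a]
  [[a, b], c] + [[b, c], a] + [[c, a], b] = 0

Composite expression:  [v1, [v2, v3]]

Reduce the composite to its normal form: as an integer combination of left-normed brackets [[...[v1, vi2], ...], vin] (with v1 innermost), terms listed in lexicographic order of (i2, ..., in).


Left-normed coefficients sit on the v1-initial expansion words.
Composite bracket: [v1, [v2, v3]]
Applying ab - ba throughout gives 4 signed words (2^2 = 4).
The v1-initial words carry the normal form:
  v1v2v3 (sign +1) contributes +[[v1, v2], v3]
  v1v3v2 (sign -1) contributes -[[v1, v3], v2]

[[v1, v2], v3] - [[v1, v3], v2]


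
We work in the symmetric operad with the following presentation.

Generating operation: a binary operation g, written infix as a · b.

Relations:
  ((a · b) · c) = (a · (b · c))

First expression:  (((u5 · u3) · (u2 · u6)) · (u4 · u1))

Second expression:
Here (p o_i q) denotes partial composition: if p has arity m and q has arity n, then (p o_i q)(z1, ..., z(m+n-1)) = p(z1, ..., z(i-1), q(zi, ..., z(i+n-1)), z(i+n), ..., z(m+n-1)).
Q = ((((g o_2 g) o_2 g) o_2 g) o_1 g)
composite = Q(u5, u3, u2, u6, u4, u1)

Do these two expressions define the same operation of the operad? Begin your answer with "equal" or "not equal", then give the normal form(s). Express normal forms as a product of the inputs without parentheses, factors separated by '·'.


equal — both sides give u5 · u3 · u2 · u6 · u4 · u1


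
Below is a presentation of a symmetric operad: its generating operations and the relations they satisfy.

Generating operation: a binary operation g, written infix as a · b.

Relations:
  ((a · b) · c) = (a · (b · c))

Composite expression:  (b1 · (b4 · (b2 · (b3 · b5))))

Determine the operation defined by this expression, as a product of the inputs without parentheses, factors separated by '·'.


b1 · b4 · b2 · b3 · b5


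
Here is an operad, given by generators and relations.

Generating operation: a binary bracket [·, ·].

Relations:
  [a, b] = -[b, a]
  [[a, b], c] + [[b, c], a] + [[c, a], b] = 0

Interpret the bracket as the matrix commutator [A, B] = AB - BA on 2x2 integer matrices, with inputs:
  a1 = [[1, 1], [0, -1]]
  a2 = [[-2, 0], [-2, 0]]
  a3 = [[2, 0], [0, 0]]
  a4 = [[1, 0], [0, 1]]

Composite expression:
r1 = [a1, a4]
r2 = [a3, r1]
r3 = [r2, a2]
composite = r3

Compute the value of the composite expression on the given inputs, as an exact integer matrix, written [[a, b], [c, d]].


[[0, 0], [0, 0]]

[a1, a4] = [[0, 0], [0, 0]]
[a3, [a1, a4]] = [[0, 0], [0, 0]]
[[a3, [a1, a4]], a2] = [[0, 0], [0, 0]]


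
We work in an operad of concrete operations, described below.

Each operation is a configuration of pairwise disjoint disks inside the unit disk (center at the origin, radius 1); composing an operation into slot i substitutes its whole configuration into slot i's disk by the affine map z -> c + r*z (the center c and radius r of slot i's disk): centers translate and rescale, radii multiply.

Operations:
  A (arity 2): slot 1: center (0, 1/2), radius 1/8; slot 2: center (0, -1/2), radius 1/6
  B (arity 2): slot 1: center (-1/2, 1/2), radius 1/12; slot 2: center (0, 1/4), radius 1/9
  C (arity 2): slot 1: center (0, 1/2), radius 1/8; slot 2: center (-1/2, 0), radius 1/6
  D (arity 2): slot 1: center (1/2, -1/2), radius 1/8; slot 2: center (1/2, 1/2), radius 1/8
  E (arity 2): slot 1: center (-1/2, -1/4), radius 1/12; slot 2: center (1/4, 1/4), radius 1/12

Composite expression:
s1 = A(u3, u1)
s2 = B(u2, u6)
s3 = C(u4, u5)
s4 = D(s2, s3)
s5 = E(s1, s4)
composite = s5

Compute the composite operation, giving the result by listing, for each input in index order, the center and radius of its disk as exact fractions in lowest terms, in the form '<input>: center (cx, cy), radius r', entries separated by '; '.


u1: center (-1/2, -7/24), radius 1/72; u2: center (55/192, 41/192), radius 1/1152; u3: center (-1/2, -5/24), radius 1/96; u4: center (7/24, 19/64), radius 1/768; u5: center (55/192, 7/24), radius 1/576; u6: center (7/24, 27/128), radius 1/864

Follow each u-input down from E: c' goes to c + r*c', radius to r*r'.
input u3: composing its 2 substitution steps yields center (-1/2, -5/24), radius 1/96
input u1: composing its 2 substitution steps yields center (-1/2, -7/24), radius 1/72
input u2: composing its 3 substitution steps yields center (55/192, 41/192), radius 1/1152
input u6: composing its 3 substitution steps yields center (7/24, 27/128), radius 1/864
input u4: composing its 3 substitution steps yields center (7/24, 19/64), radius 1/768
input u5: composing its 3 substitution steps yields center (55/192, 7/24), radius 1/576


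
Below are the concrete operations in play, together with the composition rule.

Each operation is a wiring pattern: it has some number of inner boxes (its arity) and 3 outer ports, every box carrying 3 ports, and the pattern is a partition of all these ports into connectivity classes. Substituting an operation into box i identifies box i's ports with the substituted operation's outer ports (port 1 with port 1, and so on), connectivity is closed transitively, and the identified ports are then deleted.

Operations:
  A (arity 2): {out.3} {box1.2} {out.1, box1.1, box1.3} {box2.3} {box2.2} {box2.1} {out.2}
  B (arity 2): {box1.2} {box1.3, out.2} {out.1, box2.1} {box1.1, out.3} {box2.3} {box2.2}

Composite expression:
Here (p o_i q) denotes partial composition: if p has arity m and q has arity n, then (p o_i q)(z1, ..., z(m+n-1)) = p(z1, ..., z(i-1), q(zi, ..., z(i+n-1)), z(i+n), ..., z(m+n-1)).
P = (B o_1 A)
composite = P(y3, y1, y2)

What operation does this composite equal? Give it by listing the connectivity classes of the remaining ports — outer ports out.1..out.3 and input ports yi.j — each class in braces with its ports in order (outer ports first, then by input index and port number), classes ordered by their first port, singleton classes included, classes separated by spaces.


{out.1, y2.1} {out.2} {out.3, y3.1, y3.3} {y1.1} {y1.2} {y1.3} {y2.2} {y2.3} {y3.2}

After gluing at B, chains via deleted ports link the y-ports.
stage A: inputs (y3, y1), connectivity {out.1, y3.1, y3.3} {out.2} {out.3} {y1.1} {y1.2} {y1.3} {y3.2}, out.j its boundary
stage B: inputs (y3, y1, y2), connectivity {out.1, y2.1} {out.2} {out.3, y3.1, y3.3} {y1.1} {y1.2} {y1.3} {y2.2} {y2.3} {y3.2}, out.j its boundary


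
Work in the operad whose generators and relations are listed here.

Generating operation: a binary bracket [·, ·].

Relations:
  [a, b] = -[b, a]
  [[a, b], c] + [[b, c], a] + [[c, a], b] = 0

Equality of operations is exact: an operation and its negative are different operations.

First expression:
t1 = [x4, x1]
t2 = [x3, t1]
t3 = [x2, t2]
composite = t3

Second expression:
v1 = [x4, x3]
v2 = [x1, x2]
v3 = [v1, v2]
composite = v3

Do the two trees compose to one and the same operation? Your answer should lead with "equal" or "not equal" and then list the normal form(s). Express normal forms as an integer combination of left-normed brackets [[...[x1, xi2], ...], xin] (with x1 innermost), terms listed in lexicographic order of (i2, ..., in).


not equal: they reduce to -[[[x1, x4], x3], x2] and [[[x1, x2], x3], x4] - [[[x1, x2], x4], x3]

The first expression, normalized: -[[[x1, x4], x3], x2]
The second expression, normalized: [[[x1, x2], x3], x4] - [[[x1, x2], x4], x3]
They disagree, so not equal.


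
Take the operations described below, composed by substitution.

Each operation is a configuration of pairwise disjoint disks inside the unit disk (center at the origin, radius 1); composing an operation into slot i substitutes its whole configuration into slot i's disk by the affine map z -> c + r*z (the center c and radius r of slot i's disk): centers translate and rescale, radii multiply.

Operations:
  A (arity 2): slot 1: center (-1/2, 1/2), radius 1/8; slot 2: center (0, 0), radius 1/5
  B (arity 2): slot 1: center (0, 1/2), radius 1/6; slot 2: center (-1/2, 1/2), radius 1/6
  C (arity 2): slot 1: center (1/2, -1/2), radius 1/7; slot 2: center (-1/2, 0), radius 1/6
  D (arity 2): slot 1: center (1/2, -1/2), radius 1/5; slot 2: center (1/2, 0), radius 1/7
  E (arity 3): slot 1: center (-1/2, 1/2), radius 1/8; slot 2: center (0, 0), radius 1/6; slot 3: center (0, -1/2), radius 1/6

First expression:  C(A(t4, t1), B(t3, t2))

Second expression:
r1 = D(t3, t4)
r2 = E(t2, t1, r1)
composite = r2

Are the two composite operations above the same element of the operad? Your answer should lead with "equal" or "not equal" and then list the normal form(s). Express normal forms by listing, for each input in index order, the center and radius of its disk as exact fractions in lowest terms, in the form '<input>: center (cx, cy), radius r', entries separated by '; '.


not equal — first t1: center (1/2, -1/2), radius 1/35; t2: center (-7/12, 1/12), radius 1/36; t3: center (-1/2, 1/12), radius 1/36; t4: center (3/7, -3/7), radius 1/56, second t1: center (0, 0), radius 1/6; t2: center (-1/2, 1/2), radius 1/8; t3: center (1/12, -7/12), radius 1/30; t4: center (1/12, -1/2), radius 1/42

Normal form of the first expression: t1: center (1/2, -1/2), radius 1/35; t2: center (-7/12, 1/12), radius 1/36; t3: center (-1/2, 1/12), radius 1/36; t4: center (3/7, -3/7), radius 1/56
Normal form of the second expression: t1: center (0, 0), radius 1/6; t2: center (-1/2, 1/2), radius 1/8; t3: center (1/12, -7/12), radius 1/30; t4: center (1/12, -1/2), radius 1/42
The forms do not match — not equal.


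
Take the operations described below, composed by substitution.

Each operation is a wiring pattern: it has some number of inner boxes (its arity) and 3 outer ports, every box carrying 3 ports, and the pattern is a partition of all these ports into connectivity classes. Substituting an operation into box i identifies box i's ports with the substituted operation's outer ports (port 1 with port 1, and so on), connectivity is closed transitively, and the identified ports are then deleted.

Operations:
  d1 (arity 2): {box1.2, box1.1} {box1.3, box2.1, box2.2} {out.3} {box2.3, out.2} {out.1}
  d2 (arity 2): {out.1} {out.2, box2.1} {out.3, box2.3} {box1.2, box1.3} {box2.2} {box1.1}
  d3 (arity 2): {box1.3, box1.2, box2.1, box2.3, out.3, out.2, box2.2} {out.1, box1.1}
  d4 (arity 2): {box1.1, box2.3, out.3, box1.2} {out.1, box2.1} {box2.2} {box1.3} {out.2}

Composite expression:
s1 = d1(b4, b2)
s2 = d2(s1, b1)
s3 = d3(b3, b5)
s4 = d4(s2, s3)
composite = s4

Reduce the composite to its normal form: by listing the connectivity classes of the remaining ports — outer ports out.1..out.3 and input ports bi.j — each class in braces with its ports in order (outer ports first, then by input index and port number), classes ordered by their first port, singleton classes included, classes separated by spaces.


Reachability decides: close wires over d4-identified ports.
the subtree at d1 composes to {out.1} {out.2, b2.3} {out.3} {b2.1, b2.2, b4.3} {b4.1, b4.2} on (b4, b2); out.j = own outer ports
the subtree at d2 composes to {out.1} {out.2, b1.1} {out.3, b1.3} {b1.2} {b2.1, b2.2, b4.3} {b2.3} {b4.1, b4.2} on (b4, b2, b1); out.j = own outer ports
the subtree at d3 composes to {out.1, b3.1} {out.2, out.3, b3.2, b3.3, b5.1, b5.2, b5.3} on (b3, b5); out.j = own outer ports
the subtree at d4 composes to {out.1, b3.1} {out.2} {out.3, b1.1, b3.2, b3.3, b5.1, b5.2, b5.3} {b1.2} {b1.3} {b2.1, b2.2, b4.3} {b2.3} {b4.1, b4.2} on (b4, b2, b1, b3, b5); out.j = own outer ports

{out.1, b3.1} {out.2} {out.3, b1.1, b3.2, b3.3, b5.1, b5.2, b5.3} {b1.2} {b1.3} {b2.1, b2.2, b4.3} {b2.3} {b4.1, b4.2}


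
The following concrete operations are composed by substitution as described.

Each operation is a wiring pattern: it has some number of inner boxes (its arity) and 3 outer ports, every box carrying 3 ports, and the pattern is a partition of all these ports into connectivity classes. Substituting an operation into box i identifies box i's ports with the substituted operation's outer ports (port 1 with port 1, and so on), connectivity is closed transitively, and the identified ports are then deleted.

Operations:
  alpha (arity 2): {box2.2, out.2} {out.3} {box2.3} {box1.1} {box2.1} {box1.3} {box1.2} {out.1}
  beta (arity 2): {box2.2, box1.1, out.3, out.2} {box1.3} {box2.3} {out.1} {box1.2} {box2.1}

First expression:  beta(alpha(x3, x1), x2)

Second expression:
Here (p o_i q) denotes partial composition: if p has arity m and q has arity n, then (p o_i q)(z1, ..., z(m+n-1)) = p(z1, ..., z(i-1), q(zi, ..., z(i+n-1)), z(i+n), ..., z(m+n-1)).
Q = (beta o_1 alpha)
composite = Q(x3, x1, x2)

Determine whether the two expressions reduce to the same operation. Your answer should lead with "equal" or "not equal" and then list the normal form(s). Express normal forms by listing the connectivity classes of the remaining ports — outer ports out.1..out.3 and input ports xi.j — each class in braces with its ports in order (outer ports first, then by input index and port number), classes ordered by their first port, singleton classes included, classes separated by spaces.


equal; both compose to {out.1} {out.2, out.3, x2.2} {x1.1} {x1.2} {x1.3} {x2.1} {x2.3} {x3.1} {x3.2} {x3.3}


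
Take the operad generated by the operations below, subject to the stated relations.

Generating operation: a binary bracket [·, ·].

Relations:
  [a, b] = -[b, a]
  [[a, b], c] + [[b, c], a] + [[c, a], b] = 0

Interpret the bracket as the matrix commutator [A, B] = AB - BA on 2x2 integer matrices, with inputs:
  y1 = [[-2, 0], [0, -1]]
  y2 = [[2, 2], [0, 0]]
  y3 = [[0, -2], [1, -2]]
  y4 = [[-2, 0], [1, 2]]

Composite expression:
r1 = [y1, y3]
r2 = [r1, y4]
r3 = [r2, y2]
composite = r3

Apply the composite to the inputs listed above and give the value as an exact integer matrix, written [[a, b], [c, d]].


[[8, -8], [-8, -8]]

[y1, y3] = [[0, 2], [1, 0]]
[[y1, y3], y4] = [[2, 8], [-4, -2]]
[[[y1, y3], y4], y2] = [[8, -8], [-8, -8]]


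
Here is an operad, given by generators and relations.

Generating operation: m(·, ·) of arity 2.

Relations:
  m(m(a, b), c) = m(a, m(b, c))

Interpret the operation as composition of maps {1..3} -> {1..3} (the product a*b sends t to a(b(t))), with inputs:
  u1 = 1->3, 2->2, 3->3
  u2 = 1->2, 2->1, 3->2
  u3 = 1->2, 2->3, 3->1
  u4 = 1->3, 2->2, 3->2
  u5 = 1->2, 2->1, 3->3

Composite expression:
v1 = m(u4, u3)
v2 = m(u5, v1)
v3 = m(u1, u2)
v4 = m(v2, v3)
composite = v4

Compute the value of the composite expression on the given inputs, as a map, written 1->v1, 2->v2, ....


1->1, 2->3, 3->1

m(u4, u3) = 1->2, 2->2, 3->3
m(u5, m(u4, u3)) = 1->1, 2->1, 3->3
m(u1, u2) = 1->2, 2->3, 3->2
m(m(u5, m(u4, u3)), m(u1, u2)) = 1->1, 2->3, 3->1


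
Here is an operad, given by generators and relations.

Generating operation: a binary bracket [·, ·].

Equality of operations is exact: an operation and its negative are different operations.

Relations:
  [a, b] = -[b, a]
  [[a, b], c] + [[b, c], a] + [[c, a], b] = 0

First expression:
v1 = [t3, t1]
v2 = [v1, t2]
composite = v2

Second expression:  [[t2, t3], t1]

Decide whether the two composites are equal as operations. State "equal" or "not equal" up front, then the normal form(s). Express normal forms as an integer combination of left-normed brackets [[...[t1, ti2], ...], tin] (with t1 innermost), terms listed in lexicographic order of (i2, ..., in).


not equal — first -[[t1, t3], t2], second -[[t1, t2], t3] + [[t1, t3], t2]

The first expression reduces to -[[t1, t3], t2]
The second expression reduces to -[[t1, t2], t3] + [[t1, t3], t2]
Different reductions; not equal.


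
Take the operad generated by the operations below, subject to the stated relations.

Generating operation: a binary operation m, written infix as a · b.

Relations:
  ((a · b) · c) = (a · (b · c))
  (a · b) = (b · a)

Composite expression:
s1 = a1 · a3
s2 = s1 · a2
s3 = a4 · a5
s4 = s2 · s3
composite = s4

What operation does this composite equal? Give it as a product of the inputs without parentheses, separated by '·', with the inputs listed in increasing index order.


a1 · a2 · a3 · a4 · a5

Shape and order are irrelevant to m; the a-input set decides.
(a1 · a3) spells out as a1 · a3
((a1 · a3) · a2) spells out as a1 · a3 · a2
(a4 · a5) spells out as a4 · a5
(((a1 · a3) · a2) · (a4 · a5)) spells out as a1 · a3 · a2 · a4 · a5
the factors in increasing index order: a1 · a2 · a3 · a4 · a5


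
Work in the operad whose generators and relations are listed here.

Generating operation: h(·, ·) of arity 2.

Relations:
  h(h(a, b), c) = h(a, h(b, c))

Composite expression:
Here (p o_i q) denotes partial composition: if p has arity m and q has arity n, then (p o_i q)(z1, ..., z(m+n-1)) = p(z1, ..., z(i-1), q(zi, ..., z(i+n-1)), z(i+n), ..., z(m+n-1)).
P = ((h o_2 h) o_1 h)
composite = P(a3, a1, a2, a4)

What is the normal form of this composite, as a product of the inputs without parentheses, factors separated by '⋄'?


a3 ⋄ a1 ⋄ a2 ⋄ a4

Key point: h is associative — brackets drop, the a-order remains.
h(a3, a1) flattens to a3 ⋄ a1
h(a2, a4) flattens to a2 ⋄ a4
h(h(a3, a1), h(a2, a4)) flattens to a3 ⋄ a1 ⋄ a2 ⋄ a4
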